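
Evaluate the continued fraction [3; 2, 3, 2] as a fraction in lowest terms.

Fold from the inside: start with 2/1.
  3 + 1/2 = 7/2
  2 + 2/7 = 16/7
  3 + 7/16 = 55/16

55/16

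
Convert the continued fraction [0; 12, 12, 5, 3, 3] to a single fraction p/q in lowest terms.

646/7805

Using pₖ = aₖpₖ₋₁ + pₖ₋₂ and qₖ = aₖqₖ₋₁ + qₖ₋₂:
  k=0: a=0, p=0, q=1
  k=1: a=12, p=1, q=12
  k=2: a=12, p=12, q=145
  k=3: a=5, p=61, q=737
  k=4: a=3, p=195, q=2356
  k=5: a=3, p=646, q=7805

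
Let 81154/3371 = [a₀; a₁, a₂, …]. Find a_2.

81154 = 24·3371 + 250   →  a_0 = 24
3371 = 13·250 + 121   →  a_1 = 13
250 = 2·121 + 8   →  a_2 = 2

2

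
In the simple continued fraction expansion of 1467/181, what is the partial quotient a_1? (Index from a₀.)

1467 = 8·181 + 19   →  a_0 = 8
181 = 9·19 + 10   →  a_1 = 9

9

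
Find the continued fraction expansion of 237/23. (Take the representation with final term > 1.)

237 = 10·23 + 7
23 = 3·7 + 2
7 = 3·2 + 1
2 = 2·1 + 0  (stop)
So 237/23 = [10; 3, 3, 2].

[10; 3, 3, 2]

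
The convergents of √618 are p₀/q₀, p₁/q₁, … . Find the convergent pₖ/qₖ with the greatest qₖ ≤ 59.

1417/57

√618 = [24; 1, 6, 8, 6, 1, 48, …] (period length 6).
Convergents:
  p_0/q_0 = 24/1
  p_1/q_1 = 25/1
  p_2/q_2 = 174/7
  p_3/q_3 = 1417/57
  p_4/q_4 = 8676/349
q_3 = 57 ≤ 59 < 349 = q_4, so the answer is 1417/57.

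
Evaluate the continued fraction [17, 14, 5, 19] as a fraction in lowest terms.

23267/1363

Fold from the inside: start with 19/1.
  5 + 1/19 = 96/19
  14 + 19/96 = 1363/96
  17 + 96/1363 = 23267/1363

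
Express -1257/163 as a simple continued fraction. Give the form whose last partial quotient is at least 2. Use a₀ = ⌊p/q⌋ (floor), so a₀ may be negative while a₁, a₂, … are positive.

[-8; 3, 2, 7, 3]

-1257 = -8·163 + 47
163 = 3·47 + 22
47 = 2·22 + 3
22 = 7·3 + 1
3 = 3·1 + 0  (stop)
So -1257/163 = [-8; 3, 2, 7, 3].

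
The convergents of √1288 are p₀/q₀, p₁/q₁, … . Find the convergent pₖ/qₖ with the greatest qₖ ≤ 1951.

√1288 = [35; 1, 7, 1, 70, …] (period length 4).
Convergents:
  p_0/q_0 = 35/1
  p_1/q_1 = 36/1
  p_2/q_2 = 287/8
  p_3/q_3 = 323/9
  p_4/q_4 = 22897/638
  p_5/q_5 = 23220/647
  p_6/q_6 = 185437/5167
q_5 = 647 ≤ 1951 < 5167 = q_6, so the answer is 23220/647.

23220/647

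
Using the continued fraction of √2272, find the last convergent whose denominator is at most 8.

143/3

√2272 = [47; 1, 1, 1, 94, …] (period length 4).
Convergents:
  p_0/q_0 = 47/1
  p_1/q_1 = 48/1
  p_2/q_2 = 95/2
  p_3/q_3 = 143/3
  p_4/q_4 = 13537/284
q_3 = 3 ≤ 8 < 284 = q_4, so the answer is 143/3.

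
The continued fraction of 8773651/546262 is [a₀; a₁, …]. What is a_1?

8773651 = 16·546262 + 33459   →  a_0 = 16
546262 = 16·33459 + 10918   →  a_1 = 16

16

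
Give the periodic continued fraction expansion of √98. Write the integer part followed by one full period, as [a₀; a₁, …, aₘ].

[9; 1, 8, 1, 18]

a₀ = ⌊√98⌋ = 9.
With m₀=0, d₀=1 and mₖ₊₁ = dₖaₖ − mₖ, dₖ₊₁ = (n − mₖ₊₁²)/dₖ, aₖ₊₁ = ⌊(a₀+mₖ₊₁)/dₖ₊₁⌋:
  k=1: m=9, d=17, a=1
  k=2: m=8, d=2, a=8
  k=3: m=8, d=17, a=1
  k=4: m=9, d=1, a=18
d=1 and a=2a₀=18 at k=4, so the next step gives (m, d) = (9, 17) again — its k=1 value — and the period has length 4.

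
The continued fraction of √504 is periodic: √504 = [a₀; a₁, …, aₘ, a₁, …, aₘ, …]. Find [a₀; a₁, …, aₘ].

a₀ = ⌊√504⌋ = 22.
With m₀=0, d₀=1 and mₖ₊₁ = dₖaₖ − mₖ, dₖ₊₁ = (n − mₖ₊₁²)/dₖ, aₖ₊₁ = ⌊(a₀+mₖ₊₁)/dₖ₊₁⌋:
  k=1: m=22, d=20, a=2
  k=2: m=18, d=9, a=4
  k=3: m=18, d=20, a=2
  k=4: m=22, d=1, a=44
d=1 and a=2a₀=44 at k=4, so the next step gives (m, d) = (22, 20) again — its k=1 value — and the period has length 4.

[22; 2, 4, 2, 44]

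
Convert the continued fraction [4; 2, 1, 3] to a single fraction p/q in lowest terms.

48/11

Fold from the inside: start with 3/1.
  1 + 1/3 = 4/3
  2 + 3/4 = 11/4
  4 + 4/11 = 48/11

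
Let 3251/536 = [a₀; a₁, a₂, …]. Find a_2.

3

3251 = 6·536 + 35   →  a_0 = 6
536 = 15·35 + 11   →  a_1 = 15
35 = 3·11 + 2   →  a_2 = 3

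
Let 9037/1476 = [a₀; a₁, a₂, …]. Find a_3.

9037 = 6·1476 + 181   →  a_0 = 6
1476 = 8·181 + 28   →  a_1 = 8
181 = 6·28 + 13   →  a_2 = 6
28 = 2·13 + 2   →  a_3 = 2

2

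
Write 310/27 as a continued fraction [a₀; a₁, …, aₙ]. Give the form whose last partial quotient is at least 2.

310 = 11*27 + 13
27 = 2*13 + 1
13 = 13*1 + 0  (stop)
So 310/27 = [11; 2, 13].

[11; 2, 13]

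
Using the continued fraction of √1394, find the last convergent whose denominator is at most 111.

4107/110

√1394 = [37; 2, 1, 36, 1, 2, 74, …] (period length 6).
Convergents:
  p_0/q_0 = 37/1
  p_1/q_1 = 75/2
  p_2/q_2 = 112/3
  p_3/q_3 = 4107/110
  p_4/q_4 = 4219/113
q_3 = 110 ≤ 111 < 113 = q_4, so the answer is 4107/110.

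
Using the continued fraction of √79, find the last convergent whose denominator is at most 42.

80/9

√79 = [8; 1, 7, 1, 16, …] (period length 4).
Convergents:
  p_0/q_0 = 8/1
  p_1/q_1 = 9/1
  p_2/q_2 = 71/8
  p_3/q_3 = 80/9
  p_4/q_4 = 1351/152
q_3 = 9 ≤ 42 < 152 = q_4, so the answer is 80/9.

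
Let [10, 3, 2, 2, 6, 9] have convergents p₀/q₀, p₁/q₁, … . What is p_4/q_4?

Using pₖ = aₖpₖ₋₁ + pₖ₋₂, qₖ = aₖqₖ₋₁ + qₖ₋₂ (with p₋₁=1, p₋₂=0, q₋₁=0, q₋₂=1):
  k=0: a=10, p=10, q=1
  k=1: a=3, p=31, q=3
  k=2: a=2, p=72, q=7
  k=3: a=2, p=175, q=17
  k=4: a=6, p=1122, q=109

1122/109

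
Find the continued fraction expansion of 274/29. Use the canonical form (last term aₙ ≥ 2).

274 = 9×29 + 13
29 = 2×13 + 3
13 = 4×3 + 1
3 = 3×1 + 0  (stop)
So 274/29 = [9; 2, 4, 3].

[9; 2, 4, 3]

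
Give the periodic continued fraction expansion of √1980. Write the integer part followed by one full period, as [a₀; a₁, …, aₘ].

[44; 2, 88]

a₀ = ⌊√1980⌋ = 44.
With m₀=0, d₀=1 and mₖ₊₁ = dₖaₖ − mₖ, dₖ₊₁ = (n − mₖ₊₁²)/dₖ, aₖ₊₁ = ⌊(a₀+mₖ₊₁)/dₖ₊₁⌋:
  k=1: m=44, d=44, a=2
  k=2: m=44, d=1, a=88
d=1 and a=2a₀=88 at k=2, so the next step gives (m, d) = (44, 44) again — its k=1 value — and the period has length 2.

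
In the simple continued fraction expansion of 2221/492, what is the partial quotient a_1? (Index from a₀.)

1

2221 = 4·492 + 253   →  a_0 = 4
492 = 1·253 + 239   →  a_1 = 1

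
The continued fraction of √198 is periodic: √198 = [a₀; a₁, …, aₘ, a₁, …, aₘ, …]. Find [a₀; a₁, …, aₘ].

a₀ = ⌊√198⌋ = 14.
With m₀=0, d₀=1 and mₖ₊₁ = dₖaₖ − mₖ, dₖ₊₁ = (n − mₖ₊₁²)/dₖ, aₖ₊₁ = ⌊(a₀+mₖ₊₁)/dₖ₊₁⌋:
  k=1: m=14, d=2, a=14
  k=2: m=14, d=1, a=28
d=1 and a=2a₀=28 at k=2, so the next step gives (m, d) = (14, 2) again — its k=1 value — and the period has length 2.

[14; 14, 28]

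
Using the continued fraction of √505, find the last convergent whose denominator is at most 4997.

√505 = [22; 2, 8, 2, 44, …] (period length 4).
Convergents:
  p_0/q_0 = 22/1
  p_1/q_1 = 45/2
  p_2/q_2 = 382/17
  p_3/q_3 = 809/36
  p_4/q_4 = 35978/1601
  p_5/q_5 = 72765/3238
  p_6/q_6 = 618098/27505
q_5 = 3238 ≤ 4997 < 27505 = q_6, so the answer is 72765/3238.

72765/3238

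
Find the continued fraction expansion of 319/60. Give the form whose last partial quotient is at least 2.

319 = 5·60 + 19
60 = 3·19 + 3
19 = 6·3 + 1
3 = 3·1 + 0  (stop)
So 319/60 = [5; 3, 6, 3].

[5; 3, 6, 3]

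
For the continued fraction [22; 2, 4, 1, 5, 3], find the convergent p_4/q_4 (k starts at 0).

1437/64

Using pₖ = aₖpₖ₋₁ + pₖ₋₂, qₖ = aₖqₖ₋₁ + qₖ₋₂ (with p₋₁=1, p₋₂=0, q₋₁=0, q₋₂=1):
  k=0: a=22, p=22, q=1
  k=1: a=2, p=45, q=2
  k=2: a=4, p=202, q=9
  k=3: a=1, p=247, q=11
  k=4: a=5, p=1437, q=64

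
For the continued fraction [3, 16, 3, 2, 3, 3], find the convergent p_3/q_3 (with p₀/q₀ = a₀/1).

349/114

Using pₖ = aₖpₖ₋₁ + pₖ₋₂, qₖ = aₖqₖ₋₁ + qₖ₋₂ (with p₋₁=1, p₋₂=0, q₋₁=0, q₋₂=1):
  k=0: a=3, p=3, q=1
  k=1: a=16, p=49, q=16
  k=2: a=3, p=150, q=49
  k=3: a=2, p=349, q=114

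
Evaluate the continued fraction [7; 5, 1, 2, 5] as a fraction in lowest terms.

653/91

Fold from the inside: start with 5/1.
  2 + 1/5 = 11/5
  1 + 5/11 = 16/11
  5 + 11/16 = 91/16
  7 + 16/91 = 653/91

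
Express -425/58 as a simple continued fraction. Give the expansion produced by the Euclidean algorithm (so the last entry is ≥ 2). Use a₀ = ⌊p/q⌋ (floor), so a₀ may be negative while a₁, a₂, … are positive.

-425 = -8·58 + 39
58 = 1·39 + 19
39 = 2·19 + 1
19 = 19·1 + 0  (stop)
So -425/58 = [-8; 1, 2, 19].

[-8; 1, 2, 19]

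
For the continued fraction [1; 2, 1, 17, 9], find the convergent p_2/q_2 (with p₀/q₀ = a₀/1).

Using pₖ = aₖpₖ₋₁ + pₖ₋₂, qₖ = aₖqₖ₋₁ + qₖ₋₂ (with p₋₁=1, p₋₂=0, q₋₁=0, q₋₂=1):
  k=0: a=1, p=1, q=1
  k=1: a=2, p=3, q=2
  k=2: a=1, p=4, q=3

4/3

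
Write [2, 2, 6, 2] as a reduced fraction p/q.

69/28

Using pₖ = aₖpₖ₋₁ + pₖ₋₂ and qₖ = aₖqₖ₋₁ + qₖ₋₂:
  k=0: a=2, p=2, q=1
  k=1: a=2, p=5, q=2
  k=2: a=6, p=32, q=13
  k=3: a=2, p=69, q=28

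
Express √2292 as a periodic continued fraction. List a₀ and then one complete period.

a₀ = ⌊√2292⌋ = 47.
With m₀=0, d₀=1 and mₖ₊₁ = dₖaₖ − mₖ, dₖ₊₁ = (n − mₖ₊₁²)/dₖ, aₖ₊₁ = ⌊(a₀+mₖ₊₁)/dₖ₊₁⌋:
  k=1: m=47, d=83, a=1
  k=2: m=36, d=12, a=6
  k=3: m=36, d=83, a=1
  k=4: m=47, d=1, a=94
d=1 and a=2a₀=94 at k=4, so the next step gives (m, d) = (47, 83) again — its k=1 value — and the period has length 4.

[47; 1, 6, 1, 94]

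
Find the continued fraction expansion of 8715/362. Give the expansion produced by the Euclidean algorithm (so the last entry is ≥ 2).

8715 = 24·362 + 27
362 = 13·27 + 11
27 = 2·11 + 5
11 = 2·5 + 1
5 = 5·1 + 0  (stop)
So 8715/362 = [24; 13, 2, 2, 5].

[24; 13, 2, 2, 5]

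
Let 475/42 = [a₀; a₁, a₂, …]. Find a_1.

3

475 = 11·42 + 13   →  a_0 = 11
42 = 3·13 + 3   →  a_1 = 3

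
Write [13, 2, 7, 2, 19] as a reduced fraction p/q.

Using pₖ = aₖpₖ₋₁ + pₖ₋₂ and qₖ = aₖqₖ₋₁ + qₖ₋₂:
  k=0: a=13, p=13, q=1
  k=1: a=2, p=27, q=2
  k=2: a=7, p=202, q=15
  k=3: a=2, p=431, q=32
  k=4: a=19, p=8391, q=623

8391/623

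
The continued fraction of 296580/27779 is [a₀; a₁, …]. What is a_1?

296580 = 10·27779 + 18790   →  a_0 = 10
27779 = 1·18790 + 8989   →  a_1 = 1

1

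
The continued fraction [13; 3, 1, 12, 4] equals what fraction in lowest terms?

Using pₖ = aₖpₖ₋₁ + pₖ₋₂ and qₖ = aₖqₖ₋₁ + qₖ₋₂:
  k=0: a=13, p=13, q=1
  k=1: a=3, p=40, q=3
  k=2: a=1, p=53, q=4
  k=3: a=12, p=676, q=51
  k=4: a=4, p=2757, q=208

2757/208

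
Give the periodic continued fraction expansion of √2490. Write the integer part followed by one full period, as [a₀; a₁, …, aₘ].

a₀ = ⌊√2490⌋ = 49.
With m₀=0, d₀=1 and mₖ₊₁ = dₖaₖ − mₖ, dₖ₊₁ = (n − mₖ₊₁²)/dₖ, aₖ₊₁ = ⌊(a₀+mₖ₊₁)/dₖ₊₁⌋:
  k=1: m=49, d=89, a=1
  k=2: m=40, d=10, a=8
  k=3: m=40, d=89, a=1
  k=4: m=49, d=1, a=98
d=1 and a=2a₀=98 at k=4, so the next step gives (m, d) = (49, 89) again — its k=1 value — and the period has length 4.

[49; 1, 8, 1, 98]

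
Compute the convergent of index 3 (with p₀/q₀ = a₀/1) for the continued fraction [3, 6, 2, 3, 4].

142/45

Using pₖ = aₖpₖ₋₁ + pₖ₋₂, qₖ = aₖqₖ₋₁ + qₖ₋₂ (with p₋₁=1, p₋₂=0, q₋₁=0, q₋₂=1):
  k=0: a=3, p=3, q=1
  k=1: a=6, p=19, q=6
  k=2: a=2, p=41, q=13
  k=3: a=3, p=142, q=45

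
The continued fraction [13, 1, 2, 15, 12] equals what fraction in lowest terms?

7589/555

Using pₖ = aₖpₖ₋₁ + pₖ₋₂ and qₖ = aₖqₖ₋₁ + qₖ₋₂:
  k=0: a=13, p=13, q=1
  k=1: a=1, p=14, q=1
  k=2: a=2, p=41, q=3
  k=3: a=15, p=629, q=46
  k=4: a=12, p=7589, q=555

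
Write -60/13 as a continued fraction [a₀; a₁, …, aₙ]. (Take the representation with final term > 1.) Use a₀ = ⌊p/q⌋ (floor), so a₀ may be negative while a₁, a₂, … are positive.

-60 = -5*13 + 5
13 = 2*5 + 3
5 = 1*3 + 2
3 = 1*2 + 1
2 = 2*1 + 0  (stop)
So -60/13 = [-5; 2, 1, 1, 2].

[-5; 2, 1, 1, 2]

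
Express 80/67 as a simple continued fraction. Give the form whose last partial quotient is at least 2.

[1; 5, 6, 2]

80 = 1*67 + 13
67 = 5*13 + 2
13 = 6*2 + 1
2 = 2*1 + 0  (stop)
So 80/67 = [1; 5, 6, 2].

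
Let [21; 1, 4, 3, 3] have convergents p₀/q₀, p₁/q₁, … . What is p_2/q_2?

Using pₖ = aₖpₖ₋₁ + pₖ₋₂, qₖ = aₖqₖ₋₁ + qₖ₋₂ (with p₋₁=1, p₋₂=0, q₋₁=0, q₋₂=1):
  k=0: a=21, p=21, q=1
  k=1: a=1, p=22, q=1
  k=2: a=4, p=109, q=5

109/5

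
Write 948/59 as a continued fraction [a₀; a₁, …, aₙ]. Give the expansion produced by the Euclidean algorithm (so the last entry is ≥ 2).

948 = 16×59 + 4
59 = 14×4 + 3
4 = 1×3 + 1
3 = 3×1 + 0  (stop)
So 948/59 = [16; 14, 1, 3].

[16; 14, 1, 3]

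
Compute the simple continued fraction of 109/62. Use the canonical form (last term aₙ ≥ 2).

[1; 1, 3, 7, 2]

109 = 1×62 + 47
62 = 1×47 + 15
47 = 3×15 + 2
15 = 7×2 + 1
2 = 2×1 + 0  (stop)
So 109/62 = [1; 1, 3, 7, 2].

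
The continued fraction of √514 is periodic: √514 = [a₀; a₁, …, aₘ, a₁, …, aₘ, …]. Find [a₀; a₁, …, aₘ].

a₀ = ⌊√514⌋ = 22.
With m₀=0, d₀=1 and mₖ₊₁ = dₖaₖ − mₖ, dₖ₊₁ = (n − mₖ₊₁²)/dₖ, aₖ₊₁ = ⌊(a₀+mₖ₊₁)/dₖ₊₁⌋:
  k=1: m=22, d=30, a=1
  k=2: m=8, d=15, a=2
  k=3: m=22, d=2, a=22
  k=4: m=22, d=15, a=2
  k=5: m=8, d=30, a=1
  k=6: m=22, d=1, a=44
d=1 and a=2a₀=44 at k=6, so the next step gives (m, d) = (22, 30) again — its k=1 value — and the period has length 6.

[22; 1, 2, 22, 2, 1, 44]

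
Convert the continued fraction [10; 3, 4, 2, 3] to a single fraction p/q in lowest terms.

1031/100

Fold from the inside: start with 3/1.
  2 + 1/3 = 7/3
  4 + 3/7 = 31/7
  3 + 7/31 = 100/31
  10 + 31/100 = 1031/100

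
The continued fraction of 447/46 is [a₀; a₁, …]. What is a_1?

1

447 = 9·46 + 33   →  a_0 = 9
46 = 1·33 + 13   →  a_1 = 1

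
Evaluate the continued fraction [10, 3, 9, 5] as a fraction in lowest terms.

1476/143

Using pₖ = aₖpₖ₋₁ + pₖ₋₂ and qₖ = aₖqₖ₋₁ + qₖ₋₂:
  k=0: a=10, p=10, q=1
  k=1: a=3, p=31, q=3
  k=2: a=9, p=289, q=28
  k=3: a=5, p=1476, q=143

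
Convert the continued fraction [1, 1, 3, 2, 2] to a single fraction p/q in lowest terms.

39/22

Fold from the inside: start with 2/1.
  2 + 1/2 = 5/2
  3 + 2/5 = 17/5
  1 + 5/17 = 22/17
  1 + 17/22 = 39/22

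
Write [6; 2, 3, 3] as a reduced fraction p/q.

148/23

Using pₖ = aₖpₖ₋₁ + pₖ₋₂ and qₖ = aₖqₖ₋₁ + qₖ₋₂:
  k=0: a=6, p=6, q=1
  k=1: a=2, p=13, q=2
  k=2: a=3, p=45, q=7
  k=3: a=3, p=148, q=23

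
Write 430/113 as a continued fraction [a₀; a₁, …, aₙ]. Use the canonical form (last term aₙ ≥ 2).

430 = 3×113 + 91
113 = 1×91 + 22
91 = 4×22 + 3
22 = 7×3 + 1
3 = 3×1 + 0  (stop)
So 430/113 = [3; 1, 4, 7, 3].

[3; 1, 4, 7, 3]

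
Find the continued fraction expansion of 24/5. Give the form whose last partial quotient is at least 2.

24 = 4×5 + 4
5 = 1×4 + 1
4 = 4×1 + 0  (stop)
So 24/5 = [4; 1, 4].

[4; 1, 4]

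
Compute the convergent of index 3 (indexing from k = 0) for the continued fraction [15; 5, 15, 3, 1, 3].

Using pₖ = aₖpₖ₋₁ + pₖ₋₂, qₖ = aₖqₖ₋₁ + qₖ₋₂ (with p₋₁=1, p₋₂=0, q₋₁=0, q₋₂=1):
  k=0: a=15, p=15, q=1
  k=1: a=5, p=76, q=5
  k=2: a=15, p=1155, q=76
  k=3: a=3, p=3541, q=233

3541/233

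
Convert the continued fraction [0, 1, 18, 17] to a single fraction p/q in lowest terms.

307/324

Fold from the inside: start with 17/1.
  18 + 1/17 = 307/17
  1 + 17/307 = 324/307
  0 + 307/324 = 307/324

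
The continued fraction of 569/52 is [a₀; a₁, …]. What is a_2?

569 = 10·52 + 49   →  a_0 = 10
52 = 1·49 + 3   →  a_1 = 1
49 = 16·3 + 1   →  a_2 = 16

16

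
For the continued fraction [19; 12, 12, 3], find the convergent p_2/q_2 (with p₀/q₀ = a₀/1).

2767/145

Using pₖ = aₖpₖ₋₁ + pₖ₋₂, qₖ = aₖqₖ₋₁ + qₖ₋₂ (with p₋₁=1, p₋₂=0, q₋₁=0, q₋₂=1):
  k=0: a=19, p=19, q=1
  k=1: a=12, p=229, q=12
  k=2: a=12, p=2767, q=145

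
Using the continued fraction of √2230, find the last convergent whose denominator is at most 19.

√2230 = [47; 4, 2, 18, 2, 4, 94, …] (period length 6).
Convergents:
  p_0/q_0 = 47/1
  p_1/q_1 = 189/4
  p_2/q_2 = 425/9
  p_3/q_3 = 7839/166
q_2 = 9 ≤ 19 < 166 = q_3, so the answer is 425/9.

425/9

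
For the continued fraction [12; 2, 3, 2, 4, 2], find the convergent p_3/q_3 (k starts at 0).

Using pₖ = aₖpₖ₋₁ + pₖ₋₂, qₖ = aₖqₖ₋₁ + qₖ₋₂ (with p₋₁=1, p₋₂=0, q₋₁=0, q₋₂=1):
  k=0: a=12, p=12, q=1
  k=1: a=2, p=25, q=2
  k=2: a=3, p=87, q=7
  k=3: a=2, p=199, q=16

199/16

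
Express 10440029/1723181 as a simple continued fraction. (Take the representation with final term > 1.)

[6; 17, 14, 8, 2, 13, 10, 3]

10440029 = 6×1723181 + 100943
1723181 = 17×100943 + 7150
100943 = 14×7150 + 843
7150 = 8×843 + 406
843 = 2×406 + 31
406 = 13×31 + 3
31 = 10×3 + 1
3 = 3×1 + 0  (stop)
So 10440029/1723181 = [6; 17, 14, 8, 2, 13, 10, 3].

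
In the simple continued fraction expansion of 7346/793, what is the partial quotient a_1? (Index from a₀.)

7346 = 9·793 + 209   →  a_0 = 9
793 = 3·209 + 166   →  a_1 = 3

3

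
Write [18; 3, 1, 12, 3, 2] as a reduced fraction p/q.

Fold from the inside: start with 2/1.
  3 + 1/2 = 7/2
  12 + 2/7 = 86/7
  1 + 7/86 = 93/86
  3 + 86/93 = 365/93
  18 + 93/365 = 6663/365

6663/365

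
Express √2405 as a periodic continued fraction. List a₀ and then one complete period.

[49; 24, 1, 1, 24, 98]

a₀ = ⌊√2405⌋ = 49.
With m₀=0, d₀=1 and mₖ₊₁ = dₖaₖ − mₖ, dₖ₊₁ = (n − mₖ₊₁²)/dₖ, aₖ₊₁ = ⌊(a₀+mₖ₊₁)/dₖ₊₁⌋:
  k=1: m=49, d=4, a=24
  k=2: m=47, d=49, a=1
  k=3: m=2, d=49, a=1
  k=4: m=47, d=4, a=24
  k=5: m=49, d=1, a=98
d=1 and a=2a₀=98 at k=5, so the next step gives (m, d) = (49, 4) again — its k=1 value — and the period has length 5.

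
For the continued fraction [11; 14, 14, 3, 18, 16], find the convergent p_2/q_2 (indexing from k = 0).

2181/197

Using pₖ = aₖpₖ₋₁ + pₖ₋₂, qₖ = aₖqₖ₋₁ + qₖ₋₂ (with p₋₁=1, p₋₂=0, q₋₁=0, q₋₂=1):
  k=0: a=11, p=11, q=1
  k=1: a=14, p=155, q=14
  k=2: a=14, p=2181, q=197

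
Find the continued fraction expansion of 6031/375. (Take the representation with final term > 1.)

6031 = 16·375 + 31
375 = 12·31 + 3
31 = 10·3 + 1
3 = 3·1 + 0  (stop)
So 6031/375 = [16; 12, 10, 3].

[16; 12, 10, 3]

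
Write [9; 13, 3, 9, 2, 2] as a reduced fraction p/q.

Using pₖ = aₖpₖ₋₁ + pₖ₋₂ and qₖ = aₖqₖ₋₁ + qₖ₋₂:
  k=0: a=9, p=9, q=1
  k=1: a=13, p=118, q=13
  k=2: a=3, p=363, q=40
  k=3: a=9, p=3385, q=373
  k=4: a=2, p=7133, q=786
  k=5: a=2, p=17651, q=1945

17651/1945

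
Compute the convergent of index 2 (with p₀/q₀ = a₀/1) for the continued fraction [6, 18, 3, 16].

333/55

Using pₖ = aₖpₖ₋₁ + pₖ₋₂, qₖ = aₖqₖ₋₁ + qₖ₋₂ (with p₋₁=1, p₋₂=0, q₋₁=0, q₋₂=1):
  k=0: a=6, p=6, q=1
  k=1: a=18, p=109, q=18
  k=2: a=3, p=333, q=55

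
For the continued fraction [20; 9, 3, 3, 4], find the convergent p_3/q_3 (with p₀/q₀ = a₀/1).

1870/93

Using pₖ = aₖpₖ₋₁ + pₖ₋₂, qₖ = aₖqₖ₋₁ + qₖ₋₂ (with p₋₁=1, p₋₂=0, q₋₁=0, q₋₂=1):
  k=0: a=20, p=20, q=1
  k=1: a=9, p=181, q=9
  k=2: a=3, p=563, q=28
  k=3: a=3, p=1870, q=93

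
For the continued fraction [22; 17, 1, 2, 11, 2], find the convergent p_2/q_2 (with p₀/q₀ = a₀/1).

397/18

Using pₖ = aₖpₖ₋₁ + pₖ₋₂, qₖ = aₖqₖ₋₁ + qₖ₋₂ (with p₋₁=1, p₋₂=0, q₋₁=0, q₋₂=1):
  k=0: a=22, p=22, q=1
  k=1: a=17, p=375, q=17
  k=2: a=1, p=397, q=18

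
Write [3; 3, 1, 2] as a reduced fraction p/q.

36/11

Using pₖ = aₖpₖ₋₁ + pₖ₋₂ and qₖ = aₖqₖ₋₁ + qₖ₋₂:
  k=0: a=3, p=3, q=1
  k=1: a=3, p=10, q=3
  k=2: a=1, p=13, q=4
  k=3: a=2, p=36, q=11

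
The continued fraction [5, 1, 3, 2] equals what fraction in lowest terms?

52/9

Using pₖ = aₖpₖ₋₁ + pₖ₋₂ and qₖ = aₖqₖ₋₁ + qₖ₋₂:
  k=0: a=5, p=5, q=1
  k=1: a=1, p=6, q=1
  k=2: a=3, p=23, q=4
  k=3: a=2, p=52, q=9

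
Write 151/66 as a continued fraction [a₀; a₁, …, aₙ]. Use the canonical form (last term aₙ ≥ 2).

151 = 2×66 + 19
66 = 3×19 + 9
19 = 2×9 + 1
9 = 9×1 + 0  (stop)
So 151/66 = [2; 3, 2, 9].

[2; 3, 2, 9]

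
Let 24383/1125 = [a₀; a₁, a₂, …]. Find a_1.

1

24383 = 21·1125 + 758   →  a_0 = 21
1125 = 1·758 + 367   →  a_1 = 1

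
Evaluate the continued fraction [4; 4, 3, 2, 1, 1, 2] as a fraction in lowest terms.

800/189

Fold from the inside: start with 2/1.
  1 + 1/2 = 3/2
  1 + 2/3 = 5/3
  2 + 3/5 = 13/5
  3 + 5/13 = 44/13
  4 + 13/44 = 189/44
  4 + 44/189 = 800/189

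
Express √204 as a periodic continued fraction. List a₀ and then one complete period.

[14; 3, 1, 1, 6, 1, 1, 3, 28]

a₀ = ⌊√204⌋ = 14.
With m₀=0, d₀=1 and mₖ₊₁ = dₖaₖ − mₖ, dₖ₊₁ = (n − mₖ₊₁²)/dₖ, aₖ₊₁ = ⌊(a₀+mₖ₊₁)/dₖ₊₁⌋:
  k=1: m=14, d=8, a=3
  k=2: m=10, d=13, a=1
  k=3: m=3, d=15, a=1
  k=4: m=12, d=4, a=6
  k=5: m=12, d=15, a=1
  k=6: m=3, d=13, a=1
  k=7: m=10, d=8, a=3
  k=8: m=14, d=1, a=28
d=1 and a=2a₀=28 at k=8, so the next step gives (m, d) = (14, 8) again — its k=1 value — and the period has length 8.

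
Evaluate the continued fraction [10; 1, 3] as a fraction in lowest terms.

Fold from the inside: start with 3/1.
  1 + 1/3 = 4/3
  10 + 3/4 = 43/4

43/4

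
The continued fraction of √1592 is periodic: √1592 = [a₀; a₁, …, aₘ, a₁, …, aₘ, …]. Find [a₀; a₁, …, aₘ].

[39; 1, 8, 1, 78]

a₀ = ⌊√1592⌋ = 39.
With m₀=0, d₀=1 and mₖ₊₁ = dₖaₖ − mₖ, dₖ₊₁ = (n − mₖ₊₁²)/dₖ, aₖ₊₁ = ⌊(a₀+mₖ₊₁)/dₖ₊₁⌋:
  k=1: m=39, d=71, a=1
  k=2: m=32, d=8, a=8
  k=3: m=32, d=71, a=1
  k=4: m=39, d=1, a=78
d=1 and a=2a₀=78 at k=4, so the next step gives (m, d) = (39, 71) again — its k=1 value — and the period has length 4.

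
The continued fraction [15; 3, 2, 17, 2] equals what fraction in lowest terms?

Using pₖ = aₖpₖ₋₁ + pₖ₋₂ and qₖ = aₖqₖ₋₁ + qₖ₋₂:
  k=0: a=15, p=15, q=1
  k=1: a=3, p=46, q=3
  k=2: a=2, p=107, q=7
  k=3: a=17, p=1865, q=122
  k=4: a=2, p=3837, q=251

3837/251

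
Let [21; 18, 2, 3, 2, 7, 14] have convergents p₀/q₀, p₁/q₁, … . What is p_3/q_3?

Using pₖ = aₖpₖ₋₁ + pₖ₋₂, qₖ = aₖqₖ₋₁ + qₖ₋₂ (with p₋₁=1, p₋₂=0, q₋₁=0, q₋₂=1):
  k=0: a=21, p=21, q=1
  k=1: a=18, p=379, q=18
  k=2: a=2, p=779, q=37
  k=3: a=3, p=2716, q=129

2716/129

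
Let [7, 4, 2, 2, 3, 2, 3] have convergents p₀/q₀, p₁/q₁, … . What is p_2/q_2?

65/9

Using pₖ = aₖpₖ₋₁ + pₖ₋₂, qₖ = aₖqₖ₋₁ + qₖ₋₂ (with p₋₁=1, p₋₂=0, q₋₁=0, q₋₂=1):
  k=0: a=7, p=7, q=1
  k=1: a=4, p=29, q=4
  k=2: a=2, p=65, q=9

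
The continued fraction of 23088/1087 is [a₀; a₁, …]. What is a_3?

14

23088 = 21·1087 + 261   →  a_0 = 21
1087 = 4·261 + 43   →  a_1 = 4
261 = 6·43 + 3   →  a_2 = 6
43 = 14·3 + 1   →  a_3 = 14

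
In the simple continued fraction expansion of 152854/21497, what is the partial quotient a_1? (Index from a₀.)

9

152854 = 7·21497 + 2375   →  a_0 = 7
21497 = 9·2375 + 122   →  a_1 = 9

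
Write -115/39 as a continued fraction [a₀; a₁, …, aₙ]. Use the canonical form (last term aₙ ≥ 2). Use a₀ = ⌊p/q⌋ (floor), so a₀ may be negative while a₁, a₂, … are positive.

-115 = -3·39 + 2
39 = 19·2 + 1
2 = 2·1 + 0  (stop)
So -115/39 = [-3; 19, 2].

[-3; 19, 2]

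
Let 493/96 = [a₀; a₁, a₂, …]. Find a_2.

493 = 5·96 + 13   →  a_0 = 5
96 = 7·13 + 5   →  a_1 = 7
13 = 2·5 + 3   →  a_2 = 2

2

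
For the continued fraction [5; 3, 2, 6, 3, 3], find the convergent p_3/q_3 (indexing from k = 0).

Using pₖ = aₖpₖ₋₁ + pₖ₋₂, qₖ = aₖqₖ₋₁ + qₖ₋₂ (with p₋₁=1, p₋₂=0, q₋₁=0, q₋₂=1):
  k=0: a=5, p=5, q=1
  k=1: a=3, p=16, q=3
  k=2: a=2, p=37, q=7
  k=3: a=6, p=238, q=45

238/45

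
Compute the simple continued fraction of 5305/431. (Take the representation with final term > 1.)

[12; 3, 4, 6, 2, 2]

5305 = 12*431 + 133
431 = 3*133 + 32
133 = 4*32 + 5
32 = 6*5 + 2
5 = 2*2 + 1
2 = 2*1 + 0  (stop)
So 5305/431 = [12; 3, 4, 6, 2, 2].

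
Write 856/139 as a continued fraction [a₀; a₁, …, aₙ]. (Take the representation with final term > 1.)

[6; 6, 3, 7]

856 = 6*139 + 22
139 = 6*22 + 7
22 = 3*7 + 1
7 = 7*1 + 0  (stop)
So 856/139 = [6; 6, 3, 7].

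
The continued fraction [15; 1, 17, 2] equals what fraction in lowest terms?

Fold from the inside: start with 2/1.
  17 + 1/2 = 35/2
  1 + 2/35 = 37/35
  15 + 35/37 = 590/37

590/37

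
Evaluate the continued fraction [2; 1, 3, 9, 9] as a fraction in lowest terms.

929/337

Fold from the inside: start with 9/1.
  9 + 1/9 = 82/9
  3 + 9/82 = 255/82
  1 + 82/255 = 337/255
  2 + 255/337 = 929/337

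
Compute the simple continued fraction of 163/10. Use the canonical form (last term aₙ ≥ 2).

163 = 16·10 + 3
10 = 3·3 + 1
3 = 3·1 + 0  (stop)
So 163/10 = [16; 3, 3].

[16; 3, 3]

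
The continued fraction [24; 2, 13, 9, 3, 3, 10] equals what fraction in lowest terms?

Using pₖ = aₖpₖ₋₁ + pₖ₋₂ and qₖ = aₖqₖ₋₁ + qₖ₋₂:
  k=0: a=24, p=24, q=1
  k=1: a=2, p=49, q=2
  k=2: a=13, p=661, q=27
  k=3: a=9, p=5998, q=245
  k=4: a=3, p=18655, q=762
  k=5: a=3, p=61963, q=2531
  k=6: a=10, p=638285, q=26072

638285/26072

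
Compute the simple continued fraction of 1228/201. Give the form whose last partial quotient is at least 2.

1228 = 6*201 + 22
201 = 9*22 + 3
22 = 7*3 + 1
3 = 3*1 + 0  (stop)
So 1228/201 = [6; 9, 7, 3].

[6; 9, 7, 3]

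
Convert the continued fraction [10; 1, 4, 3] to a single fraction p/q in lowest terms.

173/16

Fold from the inside: start with 3/1.
  4 + 1/3 = 13/3
  1 + 3/13 = 16/13
  10 + 13/16 = 173/16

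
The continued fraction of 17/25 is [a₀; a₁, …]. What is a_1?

17 = 0·25 + 17   →  a_0 = 0
25 = 1·17 + 8   →  a_1 = 1

1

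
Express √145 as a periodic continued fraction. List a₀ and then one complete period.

[12; 24]

a₀ = ⌊√145⌋ = 12.
With m₀=0, d₀=1 and mₖ₊₁ = dₖaₖ − mₖ, dₖ₊₁ = (n − mₖ₊₁²)/dₖ, aₖ₊₁ = ⌊(a₀+mₖ₊₁)/dₖ₊₁⌋:
  k=1: m=12, d=1, a=24
d=1 and a=2a₀=24 at k=1, so the next step gives (m, d) = (12, 1) again — its k=1 value — and the period has length 1.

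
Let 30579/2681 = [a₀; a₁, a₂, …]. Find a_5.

9

30579 = 11·2681 + 1088   →  a_0 = 11
2681 = 2·1088 + 505   →  a_1 = 2
1088 = 2·505 + 78   →  a_2 = 2
505 = 6·78 + 37   →  a_3 = 6
78 = 2·37 + 4   →  a_4 = 2
37 = 9·4 + 1   →  a_5 = 9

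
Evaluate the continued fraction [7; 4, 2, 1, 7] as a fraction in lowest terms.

Using pₖ = aₖpₖ₋₁ + pₖ₋₂ and qₖ = aₖqₖ₋₁ + qₖ₋₂:
  k=0: a=7, p=7, q=1
  k=1: a=4, p=29, q=4
  k=2: a=2, p=65, q=9
  k=3: a=1, p=94, q=13
  k=4: a=7, p=723, q=100

723/100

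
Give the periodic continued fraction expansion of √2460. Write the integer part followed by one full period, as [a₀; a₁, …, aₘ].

[49; 1, 1, 2, 24, 2, 1, 1, 98]

a₀ = ⌊√2460⌋ = 49.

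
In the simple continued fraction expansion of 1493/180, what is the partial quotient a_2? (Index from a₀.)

2

1493 = 8·180 + 53   →  a_0 = 8
180 = 3·53 + 21   →  a_1 = 3
53 = 2·21 + 11   →  a_2 = 2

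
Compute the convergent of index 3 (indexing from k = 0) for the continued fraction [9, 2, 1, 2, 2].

75/8

Using pₖ = aₖpₖ₋₁ + pₖ₋₂, qₖ = aₖqₖ₋₁ + qₖ₋₂ (with p₋₁=1, p₋₂=0, q₋₁=0, q₋₂=1):
  k=0: a=9, p=9, q=1
  k=1: a=2, p=19, q=2
  k=2: a=1, p=28, q=3
  k=3: a=2, p=75, q=8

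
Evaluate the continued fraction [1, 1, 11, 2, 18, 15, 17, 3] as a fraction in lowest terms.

Using pₖ = aₖpₖ₋₁ + pₖ₋₂ and qₖ = aₖqₖ₋₁ + qₖ₋₂:
  k=0: a=1, p=1, q=1
  k=1: a=1, p=2, q=1
  k=2: a=11, p=23, q=12
  k=3: a=2, p=48, q=25
  k=4: a=18, p=887, q=462
  k=5: a=15, p=13353, q=6955
  k=6: a=17, p=227888, q=118697
  k=7: a=3, p=697017, q=363046

697017/363046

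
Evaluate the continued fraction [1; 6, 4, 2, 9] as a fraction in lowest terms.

Using pₖ = aₖpₖ₋₁ + pₖ₋₂ and qₖ = aₖqₖ₋₁ + qₖ₋₂:
  k=0: a=1, p=1, q=1
  k=1: a=6, p=7, q=6
  k=2: a=4, p=29, q=25
  k=3: a=2, p=65, q=56
  k=4: a=9, p=614, q=529

614/529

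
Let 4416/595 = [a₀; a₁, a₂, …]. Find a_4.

4416 = 7·595 + 251   →  a_0 = 7
595 = 2·251 + 93   →  a_1 = 2
251 = 2·93 + 65   →  a_2 = 2
93 = 1·65 + 28   →  a_3 = 1
65 = 2·28 + 9   →  a_4 = 2

2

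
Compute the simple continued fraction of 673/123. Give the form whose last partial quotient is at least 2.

[5; 2, 8, 3, 2]

673 = 5*123 + 58
123 = 2*58 + 7
58 = 8*7 + 2
7 = 3*2 + 1
2 = 2*1 + 0  (stop)
So 673/123 = [5; 2, 8, 3, 2].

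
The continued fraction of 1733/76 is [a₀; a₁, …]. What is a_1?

1

1733 = 22·76 + 61   →  a_0 = 22
76 = 1·61 + 15   →  a_1 = 1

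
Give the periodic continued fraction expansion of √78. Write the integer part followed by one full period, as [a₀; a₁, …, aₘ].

[8; 1, 4, 1, 16]

a₀ = ⌊√78⌋ = 8.
With m₀=0, d₀=1 and mₖ₊₁ = dₖaₖ − mₖ, dₖ₊₁ = (n − mₖ₊₁²)/dₖ, aₖ₊₁ = ⌊(a₀+mₖ₊₁)/dₖ₊₁⌋:
  k=1: m=8, d=14, a=1
  k=2: m=6, d=3, a=4
  k=3: m=6, d=14, a=1
  k=4: m=8, d=1, a=16
d=1 and a=2a₀=16 at k=4, so the next step gives (m, d) = (8, 14) again — its k=1 value — and the period has length 4.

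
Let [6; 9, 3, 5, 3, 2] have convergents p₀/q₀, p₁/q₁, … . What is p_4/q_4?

Using pₖ = aₖpₖ₋₁ + pₖ₋₂, qₖ = aₖqₖ₋₁ + qₖ₋₂ (with p₋₁=1, p₋₂=0, q₋₁=0, q₋₂=1):
  k=0: a=6, p=6, q=1
  k=1: a=9, p=55, q=9
  k=2: a=3, p=171, q=28
  k=3: a=5, p=910, q=149
  k=4: a=3, p=2901, q=475

2901/475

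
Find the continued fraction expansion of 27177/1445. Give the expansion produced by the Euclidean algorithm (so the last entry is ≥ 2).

[18; 1, 4, 5, 18, 3]

27177 = 18×1445 + 1167
1445 = 1×1167 + 278
1167 = 4×278 + 55
278 = 5×55 + 3
55 = 18×3 + 1
3 = 3×1 + 0  (stop)
So 27177/1445 = [18; 1, 4, 5, 18, 3].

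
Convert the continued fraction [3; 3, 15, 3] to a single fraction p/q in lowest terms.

Fold from the inside: start with 3/1.
  15 + 1/3 = 46/3
  3 + 3/46 = 141/46
  3 + 46/141 = 469/141

469/141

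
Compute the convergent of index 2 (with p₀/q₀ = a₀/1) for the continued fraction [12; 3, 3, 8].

Using pₖ = aₖpₖ₋₁ + pₖ₋₂, qₖ = aₖqₖ₋₁ + qₖ₋₂ (with p₋₁=1, p₋₂=0, q₋₁=0, q₋₂=1):
  k=0: a=12, p=12, q=1
  k=1: a=3, p=37, q=3
  k=2: a=3, p=123, q=10

123/10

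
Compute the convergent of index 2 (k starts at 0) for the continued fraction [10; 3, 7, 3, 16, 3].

Using pₖ = aₖpₖ₋₁ + pₖ₋₂, qₖ = aₖqₖ₋₁ + qₖ₋₂ (with p₋₁=1, p₋₂=0, q₋₁=0, q₋₂=1):
  k=0: a=10, p=10, q=1
  k=1: a=3, p=31, q=3
  k=2: a=7, p=227, q=22

227/22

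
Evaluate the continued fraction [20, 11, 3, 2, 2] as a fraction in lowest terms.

3857/192

Fold from the inside: start with 2/1.
  2 + 1/2 = 5/2
  3 + 2/5 = 17/5
  11 + 5/17 = 192/17
  20 + 17/192 = 3857/192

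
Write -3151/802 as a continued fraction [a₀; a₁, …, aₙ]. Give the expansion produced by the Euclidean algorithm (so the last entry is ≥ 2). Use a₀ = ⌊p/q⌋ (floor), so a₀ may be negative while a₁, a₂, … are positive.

-3151 = -4×802 + 57
802 = 14×57 + 4
57 = 14×4 + 1
4 = 4×1 + 0  (stop)
So -3151/802 = [-4; 14, 14, 4].

[-4; 14, 14, 4]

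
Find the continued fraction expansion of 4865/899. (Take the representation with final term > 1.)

4865 = 5×899 + 370
899 = 2×370 + 159
370 = 2×159 + 52
159 = 3×52 + 3
52 = 17×3 + 1
3 = 3×1 + 0  (stop)
So 4865/899 = [5; 2, 2, 3, 17, 3].

[5; 2, 2, 3, 17, 3]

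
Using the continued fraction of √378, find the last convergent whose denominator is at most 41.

175/9

√378 = [19; 2, 3, 1, 4, 1, 3, 2, 38, …] (period length 8).
Convergents:
  p_0/q_0 = 19/1
  p_1/q_1 = 39/2
  p_2/q_2 = 136/7
  p_3/q_3 = 175/9
  p_4/q_4 = 836/43
q_3 = 9 ≤ 41 < 43 = q_4, so the answer is 175/9.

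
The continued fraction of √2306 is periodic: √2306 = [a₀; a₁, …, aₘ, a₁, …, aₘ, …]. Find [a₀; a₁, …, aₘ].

[48; 48, 96]

a₀ = ⌊√2306⌋ = 48.
With m₀=0, d₀=1 and mₖ₊₁ = dₖaₖ − mₖ, dₖ₊₁ = (n − mₖ₊₁²)/dₖ, aₖ₊₁ = ⌊(a₀+mₖ₊₁)/dₖ₊₁⌋:
  k=1: m=48, d=2, a=48
  k=2: m=48, d=1, a=96
d=1 and a=2a₀=96 at k=2, so the next step gives (m, d) = (48, 2) again — its k=1 value — and the period has length 2.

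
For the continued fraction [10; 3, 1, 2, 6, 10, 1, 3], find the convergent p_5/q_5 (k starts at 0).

7303/711

Using pₖ = aₖpₖ₋₁ + pₖ₋₂, qₖ = aₖqₖ₋₁ + qₖ₋₂ (with p₋₁=1, p₋₂=0, q₋₁=0, q₋₂=1):
  k=0: a=10, p=10, q=1
  k=1: a=3, p=31, q=3
  k=2: a=1, p=41, q=4
  k=3: a=2, p=113, q=11
  k=4: a=6, p=719, q=70
  k=5: a=10, p=7303, q=711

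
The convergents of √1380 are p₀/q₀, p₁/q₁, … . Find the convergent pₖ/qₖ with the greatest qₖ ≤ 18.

√1380 = [37; 6, 1, 2, 1, 6, 74, …] (period length 6).
Convergents:
  p_0/q_0 = 37/1
  p_1/q_1 = 223/6
  p_2/q_2 = 260/7
  p_3/q_3 = 743/20
q_2 = 7 ≤ 18 < 20 = q_3, so the answer is 260/7.

260/7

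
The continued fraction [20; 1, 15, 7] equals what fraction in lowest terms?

Using pₖ = aₖpₖ₋₁ + pₖ₋₂ and qₖ = aₖqₖ₋₁ + qₖ₋₂:
  k=0: a=20, p=20, q=1
  k=1: a=1, p=21, q=1
  k=2: a=15, p=335, q=16
  k=3: a=7, p=2366, q=113

2366/113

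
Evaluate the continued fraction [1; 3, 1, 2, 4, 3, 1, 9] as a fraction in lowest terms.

Fold from the inside: start with 9/1.
  1 + 1/9 = 10/9
  3 + 9/10 = 39/10
  4 + 10/39 = 166/39
  2 + 39/166 = 371/166
  1 + 166/371 = 537/371
  3 + 371/537 = 1982/537
  1 + 537/1982 = 2519/1982

2519/1982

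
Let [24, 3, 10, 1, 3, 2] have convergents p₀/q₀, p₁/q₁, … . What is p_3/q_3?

827/34

Using pₖ = aₖpₖ₋₁ + pₖ₋₂, qₖ = aₖqₖ₋₁ + qₖ₋₂ (with p₋₁=1, p₋₂=0, q₋₁=0, q₋₂=1):
  k=0: a=24, p=24, q=1
  k=1: a=3, p=73, q=3
  k=2: a=10, p=754, q=31
  k=3: a=1, p=827, q=34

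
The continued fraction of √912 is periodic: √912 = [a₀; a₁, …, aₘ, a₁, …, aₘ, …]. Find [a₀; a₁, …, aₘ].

a₀ = ⌊√912⌋ = 30.
With m₀=0, d₀=1 and mₖ₊₁ = dₖaₖ − mₖ, dₖ₊₁ = (n − mₖ₊₁²)/dₖ, aₖ₊₁ = ⌊(a₀+mₖ₊₁)/dₖ₊₁⌋:
  k=1: m=30, d=12, a=5
  k=2: m=30, d=1, a=60
d=1 and a=2a₀=60 at k=2, so the next step gives (m, d) = (30, 12) again — its k=1 value — and the period has length 2.

[30; 5, 60]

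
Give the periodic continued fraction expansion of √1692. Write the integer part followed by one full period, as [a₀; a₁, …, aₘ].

[41; 7, 2, 7, 82]

a₀ = ⌊√1692⌋ = 41.
With m₀=0, d₀=1 and mₖ₊₁ = dₖaₖ − mₖ, dₖ₊₁ = (n − mₖ₊₁²)/dₖ, aₖ₊₁ = ⌊(a₀+mₖ₊₁)/dₖ₊₁⌋:
  k=1: m=41, d=11, a=7
  k=2: m=36, d=36, a=2
  k=3: m=36, d=11, a=7
  k=4: m=41, d=1, a=82
d=1 and a=2a₀=82 at k=4, so the next step gives (m, d) = (41, 11) again — its k=1 value — and the period has length 4.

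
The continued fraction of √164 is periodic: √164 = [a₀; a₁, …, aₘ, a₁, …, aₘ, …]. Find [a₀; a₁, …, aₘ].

a₀ = ⌊√164⌋ = 12.
With m₀=0, d₀=1 and mₖ₊₁ = dₖaₖ − mₖ, dₖ₊₁ = (n − mₖ₊₁²)/dₖ, aₖ₊₁ = ⌊(a₀+mₖ₊₁)/dₖ₊₁⌋:
  k=1: m=12, d=20, a=1
  k=2: m=8, d=5, a=4
  k=3: m=12, d=4, a=6
  k=4: m=12, d=5, a=4
  k=5: m=8, d=20, a=1
  k=6: m=12, d=1, a=24
d=1 and a=2a₀=24 at k=6, so the next step gives (m, d) = (12, 20) again — its k=1 value — and the period has length 6.

[12; 1, 4, 6, 4, 1, 24]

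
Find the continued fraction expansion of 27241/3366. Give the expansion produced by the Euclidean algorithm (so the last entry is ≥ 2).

[8; 10, 1, 3, 15, 2, 2]

27241 = 8·3366 + 313
3366 = 10·313 + 236
313 = 1·236 + 77
236 = 3·77 + 5
77 = 15·5 + 2
5 = 2·2 + 1
2 = 2·1 + 0  (stop)
So 27241/3366 = [8; 10, 1, 3, 15, 2, 2].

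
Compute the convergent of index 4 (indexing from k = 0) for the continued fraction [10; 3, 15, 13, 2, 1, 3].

12887/1248

Using pₖ = aₖpₖ₋₁ + pₖ₋₂, qₖ = aₖqₖ₋₁ + qₖ₋₂ (with p₋₁=1, p₋₂=0, q₋₁=0, q₋₂=1):
  k=0: a=10, p=10, q=1
  k=1: a=3, p=31, q=3
  k=2: a=15, p=475, q=46
  k=3: a=13, p=6206, q=601
  k=4: a=2, p=12887, q=1248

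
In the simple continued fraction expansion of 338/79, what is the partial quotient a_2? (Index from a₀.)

1

338 = 4·79 + 22   →  a_0 = 4
79 = 3·22 + 13   →  a_1 = 3
22 = 1·13 + 9   →  a_2 = 1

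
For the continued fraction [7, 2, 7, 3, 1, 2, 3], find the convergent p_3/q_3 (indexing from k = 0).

Using pₖ = aₖpₖ₋₁ + pₖ₋₂, qₖ = aₖqₖ₋₁ + qₖ₋₂ (with p₋₁=1, p₋₂=0, q₋₁=0, q₋₂=1):
  k=0: a=7, p=7, q=1
  k=1: a=2, p=15, q=2
  k=2: a=7, p=112, q=15
  k=3: a=3, p=351, q=47

351/47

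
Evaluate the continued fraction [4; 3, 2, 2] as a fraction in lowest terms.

73/17

Fold from the inside: start with 2/1.
  2 + 1/2 = 5/2
  3 + 2/5 = 17/5
  4 + 5/17 = 73/17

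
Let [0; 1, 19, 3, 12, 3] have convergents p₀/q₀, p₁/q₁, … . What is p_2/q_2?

19/20

Using pₖ = aₖpₖ₋₁ + pₖ₋₂, qₖ = aₖqₖ₋₁ + qₖ₋₂ (with p₋₁=1, p₋₂=0, q₋₁=0, q₋₂=1):
  k=0: a=0, p=0, q=1
  k=1: a=1, p=1, q=1
  k=2: a=19, p=19, q=20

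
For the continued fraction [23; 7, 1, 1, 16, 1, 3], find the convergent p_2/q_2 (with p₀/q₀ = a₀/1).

185/8

Using pₖ = aₖpₖ₋₁ + pₖ₋₂, qₖ = aₖqₖ₋₁ + qₖ₋₂ (with p₋₁=1, p₋₂=0, q₋₁=0, q₋₂=1):
  k=0: a=23, p=23, q=1
  k=1: a=7, p=162, q=7
  k=2: a=1, p=185, q=8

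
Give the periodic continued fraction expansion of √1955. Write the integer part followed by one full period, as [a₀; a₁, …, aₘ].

a₀ = ⌊√1955⌋ = 44.
With m₀=0, d₀=1 and mₖ₊₁ = dₖaₖ − mₖ, dₖ₊₁ = (n − mₖ₊₁²)/dₖ, aₖ₊₁ = ⌊(a₀+mₖ₊₁)/dₖ₊₁⌋:
  k=1: m=44, d=19, a=4
  k=2: m=32, d=49, a=1
  k=3: m=17, d=34, a=1
  k=4: m=17, d=49, a=1
  k=5: m=32, d=19, a=4
  k=6: m=44, d=1, a=88
d=1 and a=2a₀=88 at k=6, so the next step gives (m, d) = (44, 19) again — its k=1 value — and the period has length 6.

[44; 4, 1, 1, 1, 4, 88]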